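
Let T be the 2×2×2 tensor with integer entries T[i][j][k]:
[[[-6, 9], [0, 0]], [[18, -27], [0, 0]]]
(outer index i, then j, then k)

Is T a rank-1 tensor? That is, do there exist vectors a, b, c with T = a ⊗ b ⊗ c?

Yes

If T = a ⊗ b ⊗ c then every fibre of T is a multiple of the corresponding factor, so read the factors off the fibres through the nonzero entry T[0,0,0] = -6.
The mode-1 fibre T[:,0,0] = [-6, 18] gives a = (1, -3) (primitive direction); the mode-2 fibre T[0,:,0] = [-6, 0] gives b = (1, 0); then c[k] = T[0,0,k] / (a[0]·b[0]) = [-6, 9] / 1 = (-6, 9).
Expanding (1, -3) ⊗ (1, 0) ⊗ (-6, 9) reproduces all 8 entries of T, so T = (1, -3) ⊗ (1, 0) ⊗ (-6, 9) and rank(T) ≤ 1.
Equivalently every frontal slice T[:,:,k] is c[k] times the rank-1 matrix (1, -3) ⊗ (1, 0). So T has rank 1 (it is nonzero).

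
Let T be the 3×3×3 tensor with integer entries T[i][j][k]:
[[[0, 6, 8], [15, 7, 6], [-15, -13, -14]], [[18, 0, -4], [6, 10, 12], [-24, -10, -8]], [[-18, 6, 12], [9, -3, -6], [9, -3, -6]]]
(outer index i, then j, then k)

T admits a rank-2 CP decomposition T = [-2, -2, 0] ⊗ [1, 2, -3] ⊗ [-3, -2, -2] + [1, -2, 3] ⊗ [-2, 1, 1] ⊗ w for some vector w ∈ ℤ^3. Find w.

w = [3, -1, -2]

Subtract the known terms from T to get the rank-1 residual R = [1, -2, 3] ⊗ [-2, 1, 1] ⊗ w, so R[i,j,k] = a[i]·b[j]·w[k]. Pick indices with nonzero a[0]·b[0] = (1)·(-2) = -2. Only the fibre through (0,0,·) is needed: R[0,0,:] = T[0,0,:] − Σₗ aₗ[0]bₗ[0]cₗ = [0, 6, 8] − (-2)·(1)·[-3, -2, -2] = [-6, 2, 4]. Then w[k] = R[0,0,k] / -2 for each k, giving w = [-6, 2, 4] / -2 = [3, -1, -2].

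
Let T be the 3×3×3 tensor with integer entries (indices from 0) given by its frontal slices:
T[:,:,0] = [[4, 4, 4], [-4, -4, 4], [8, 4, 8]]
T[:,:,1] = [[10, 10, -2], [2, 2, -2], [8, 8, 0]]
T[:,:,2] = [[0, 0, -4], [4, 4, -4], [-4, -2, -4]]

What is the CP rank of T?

3

Lower bound: the mode-1 unfolding of T (rows indexed by i, columns by (j,k) = (0,0), (0,1), (0,2), (1,0), (1,1), (1,2), (2,0), (2,1), (2,2)) is [[4, 10, 0, 4, 10, 0, 4, -2, -4], [-4, 2, 4, -4, 2, 4, 4, -2, -4], [8, 8, -4, 4, 8, -2, 8, 0, -4]].
There the 3×3 minor on rows i ∈ {0, 1, 2}, columns (j,k) ∈ {(0,0), (0,1), (1,0)} is det [[4, 10, 4], [-4, 2, -4], [8, 8, 4]] = -192 ≠ 0, so this unfolding has rank ≥ 3; CP rank is at least every unfolding rank, so rank(T) ≥ 3. (Flattening ranks never certify an upper bound on CP rank; for that we must actually write T with 3 rank-1 terms.)
Upper bound: T is a sum of 3 rank-1 terms, T = [0, 0, 1] (x) [0, 1, -2] (x) [-4, 0, 2] + [1, 0, 1] (x) [1, 1, 0] (x) [8, 8, -4] + [1, 1, 0] (x) [1, 1, -1] (x) [-4, 2, 4] (one valid choice — decompositions are not unique — normalised so each a, b is primitive with positive first nonzero entry; check it by expanding all entries), so rank(T) ≤ 3.
These bounds meet, so rank(T) = 3.
Check entry T[1,0,2] = 4: (0)·(0)·(2) + (0)·(1)·(-4) + (1)·(1)·(4) = 4.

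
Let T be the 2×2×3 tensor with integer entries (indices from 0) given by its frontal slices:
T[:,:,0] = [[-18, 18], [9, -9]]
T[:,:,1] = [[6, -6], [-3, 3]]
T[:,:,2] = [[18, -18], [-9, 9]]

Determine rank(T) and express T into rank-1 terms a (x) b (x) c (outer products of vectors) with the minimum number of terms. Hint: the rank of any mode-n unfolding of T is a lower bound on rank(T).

rank(T) = 1

Lower bound: T ≠ 0 (e.g. T[0,0,0] = -18), so rank(T) ≥ 1.
Upper bound: the mode-1 fibre T[:,0,0] = [-18, 9] gives a = [2, -1] (primitive direction); the mode-2 fibre T[0,:,0] = [-18, 18] gives b = [1, -1]; then c[k] = T[0,0,k] / (a[0]·b[0]) = [-18, 6, 18] / 2 = [-9, 3, 9].
Expanding [2, -1] (x) [1, -1] (x) [-9, 3, 9] reproduces all 12 entries of T, so T = [2, -1] (x) [1, -1] (x) [-9, 3, 9] and rank(T) ≤ 1.
These bounds meet, so rank(T) = 1.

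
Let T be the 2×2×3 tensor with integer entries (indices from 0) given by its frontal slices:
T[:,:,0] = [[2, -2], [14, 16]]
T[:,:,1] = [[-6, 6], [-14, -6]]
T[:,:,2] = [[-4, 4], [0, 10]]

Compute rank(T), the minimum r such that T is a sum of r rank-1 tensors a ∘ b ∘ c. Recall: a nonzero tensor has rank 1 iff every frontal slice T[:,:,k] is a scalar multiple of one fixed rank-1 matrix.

2

Lower bound: the mode-1 unfolding of T (rows indexed by i, columns by (j,k) = (0,0), (0,1), (0,2), (1,0), (1,1), (1,2)) is [[2, -6, -4, -2, 6, 4], [14, -14, 0, 16, -6, 10]].
There the 2×2 minor on rows i ∈ {0, 1}, columns (j,k) ∈ {(0,0), (0,1)} is det [[2, -6], [14, -14]] = 56 ≠ 0, so this unfolding has rank ≥ 2; CP rank is at least every unfolding rank, so rank(T) ≥ 2. (Flattening ranks never certify an upper bound on CP rank; for that we must actually write T with 2 rank-1 terms.)
Upper bound — finding two terms. Write S_k = T[:,:,k] for the frontal slices: S₀ = [[2, -2], [14, 16]], S₁ = [[-6, 6], [-14, -6]], S₂ = [[-4, 4], [0, 10]].
If T = a₁ ∘ b₁ ∘ c₁ + a₂ ∘ b₂ ∘ c₂ then each S_k = c₁[k]·a₁b₁ᵀ + c₂[k]·a₂b₂ᵀ. S₀ and S₁ are linearly independent, so a₁b₁ᵀ and a₂b₂ᵀ must span the same plane of matrices: they are the rank-1 matrices of the form x·S₀ + y·S₁.
det(x·S₀ + y·S₁) is 60·x² − 220·xy + 120·y² = 20·(x − 3·y)(3·x − 2·y), vanishing at (x:y) = (3:1) and (2:3).
M₁ = 3·S₀ + S₁ = [[0, 0], [28, 42]] = 14·[0, 1][2, 3]ᵀ and M₂ = 2·S₀ + 3·S₁ = [[-14, 14], [-14, 14]] = (-14)·[1, 1][1, -1]ᵀ, so take a₁ = [0, 1], b₁ = [2, 3], a₂ = [1, 1], b₂ = [1, -1].
Each slice is an integer combination of E₁ = a₁b₁ᵀ and E₂ = a₂b₂ᵀ: S₀ = 6·E₁ + 2·E₂, S₁ = −4·E₁ − 6·E₂, S₂ = 2·E₁ − 4·E₂; reading off coefficients, c₁ = [6, -4, 2] and c₂ = [2, -6, -4].
Hence T = [0, 1] ∘ [2, 3] ∘ [6, -4, 2] + [1, 1] ∘ [1, -1] ∘ [2, -6, -4], so rank(T) ≤ 2.
These bounds meet, so rank(T) = 2.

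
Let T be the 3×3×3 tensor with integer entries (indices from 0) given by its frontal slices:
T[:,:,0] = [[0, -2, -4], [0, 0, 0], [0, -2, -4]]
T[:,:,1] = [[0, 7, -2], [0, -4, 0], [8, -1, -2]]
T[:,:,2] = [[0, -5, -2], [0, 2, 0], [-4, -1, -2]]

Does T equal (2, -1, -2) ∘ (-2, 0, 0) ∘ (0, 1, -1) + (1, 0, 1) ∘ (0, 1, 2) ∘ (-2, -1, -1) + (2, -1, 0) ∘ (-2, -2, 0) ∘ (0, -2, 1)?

No

Reconstruct entry (0,0,1) from the claimed factors: Σₗ aₗ[0]bₗ[0]cₗ[1] = (2)·(-2)·(1) + (1)·(0)·(-1) + (2)·(-2)·(-2) = 4, but T[0,0,1] = 0. The claim is false.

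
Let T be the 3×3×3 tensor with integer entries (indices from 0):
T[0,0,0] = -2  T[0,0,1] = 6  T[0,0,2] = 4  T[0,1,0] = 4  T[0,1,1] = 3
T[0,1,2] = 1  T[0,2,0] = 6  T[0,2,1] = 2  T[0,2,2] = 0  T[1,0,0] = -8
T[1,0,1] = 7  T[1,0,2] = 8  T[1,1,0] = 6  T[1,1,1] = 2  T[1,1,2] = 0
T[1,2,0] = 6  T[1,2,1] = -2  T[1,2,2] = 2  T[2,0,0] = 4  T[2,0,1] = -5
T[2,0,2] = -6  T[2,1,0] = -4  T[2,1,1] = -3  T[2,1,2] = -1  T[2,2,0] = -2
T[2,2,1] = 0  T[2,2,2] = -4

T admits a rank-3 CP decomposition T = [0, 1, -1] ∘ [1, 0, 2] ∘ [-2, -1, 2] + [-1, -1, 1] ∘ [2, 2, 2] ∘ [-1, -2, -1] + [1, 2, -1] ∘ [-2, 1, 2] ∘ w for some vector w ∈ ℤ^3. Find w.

Subtract the known terms from T to get the rank-1 residual R = [1, 2, -1] ∘ [-2, 1, 2] ∘ w, so R[i,j,k] = a[i]·b[j]·w[k]. Pick indices with nonzero a[0]·b[0] = (1)·(-2) = -2. Only the fibre through (0,0,·) is needed: R[0,0,:] = T[0,0,:] − Σₗ aₗ[0]bₗ[0]cₗ = [-2, 6, 4] − (0)·(1)·[-2, -1, 2] − (-1)·(2)·[-1, -2, -1] = [-4, 2, 2]. Then w[k] = R[0,0,k] / -2 for each k, giving w = [-4, 2, 2] / -2 = [2, -1, -1].

w = [2, -1, -1]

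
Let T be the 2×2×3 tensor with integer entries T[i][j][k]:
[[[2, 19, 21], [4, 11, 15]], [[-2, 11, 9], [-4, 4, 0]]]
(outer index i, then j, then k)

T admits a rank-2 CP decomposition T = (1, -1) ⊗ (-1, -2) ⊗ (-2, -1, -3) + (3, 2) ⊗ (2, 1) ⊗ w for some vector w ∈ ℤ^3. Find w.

w = (0, 3, 3)

Subtract the known terms from T to get the rank-1 residual R = (3, 2) ⊗ (2, 1) ⊗ w, so R[i,j,k] = a[i]·b[j]·w[k]. Pick indices with nonzero a[0]·b[0] = (3)·(2) = 6. Only the fibre through (0,0,·) is needed: R[0,0,:] = T[0,0,:] − Σₗ aₗ[0]bₗ[0]cₗ = [2, 19, 21] − (1)·(-1)·(-2, -1, -3) = [0, 18, 18]. Then w[k] = R[0,0,k] / 6 for each k, giving w = [0, 18, 18] / 6 = (0, 3, 3).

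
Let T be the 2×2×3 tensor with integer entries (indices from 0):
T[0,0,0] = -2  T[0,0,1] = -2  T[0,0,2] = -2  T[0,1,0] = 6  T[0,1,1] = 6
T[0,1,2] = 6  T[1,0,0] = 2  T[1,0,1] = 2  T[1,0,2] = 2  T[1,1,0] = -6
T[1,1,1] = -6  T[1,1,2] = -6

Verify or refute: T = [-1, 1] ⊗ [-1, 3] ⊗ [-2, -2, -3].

Reconstruct entry (0,0,2) from the claimed factors: Σₗ aₗ[0]bₗ[0]cₗ[2] = (-1)·(-1)·(-3) = -3, but T[0,0,2] = -2. The claim is false.

No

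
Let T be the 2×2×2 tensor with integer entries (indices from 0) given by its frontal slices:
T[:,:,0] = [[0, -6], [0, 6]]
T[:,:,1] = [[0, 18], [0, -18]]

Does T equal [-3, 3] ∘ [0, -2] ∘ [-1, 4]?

Reconstruct entry (0,1,1) from the claimed factors: Σₗ aₗ[0]bₗ[1]cₗ[1] = (-3)·(-2)·(4) = 24, but T[0,1,1] = 18. The claim is false.

No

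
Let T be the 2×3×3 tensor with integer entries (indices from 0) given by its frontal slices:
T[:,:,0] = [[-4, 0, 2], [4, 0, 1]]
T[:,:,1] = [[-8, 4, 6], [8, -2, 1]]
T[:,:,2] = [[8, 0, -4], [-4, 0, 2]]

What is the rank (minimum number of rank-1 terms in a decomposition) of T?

Lower bound: the mode-3 unfolding of T (rows indexed by k, columns by (i,j) = (0,0), (0,1), (0,2), (1,0), (1,1), (1,2)) is [[-4, 0, 2, 4, 0, 1], [-8, 4, 6, 8, -2, 1], [8, 0, -4, -4, 0, 2]].
There the 3×3 minor on rows k ∈ {0, 1, 2}, columns (i,j) ∈ {(0,0), (0,1), (1,0)} is det [[-4, 0, 4], [-8, 4, 8], [8, 0, -4]] = -64 ≠ 0, so this unfolding has rank ≥ 3; CP rank is at least every unfolding rank, so rank(T) ≥ 3. (Flattening ranks never certify an upper bound on CP rank; for that we must actually write T with 3 rank-1 terms.)
Upper bound: T is a sum of 3 rank-1 terms, T = (0, 1) (x) (1, 0, 1) (x) (2, 4, 0) + (2, -1) (x) (1, -1, -1) (x) (0, -2, 0) + (2, -1) (x) (2, 0, -1) (x) (-1, -1, 2) (written with every a and b primitive with positive leading entry and the scale carried by c; CP decompositions are not unique, and this one is verified by expanding entrywise), so rank(T) ≤ 3.
These bounds meet, so rank(T) = 3.

3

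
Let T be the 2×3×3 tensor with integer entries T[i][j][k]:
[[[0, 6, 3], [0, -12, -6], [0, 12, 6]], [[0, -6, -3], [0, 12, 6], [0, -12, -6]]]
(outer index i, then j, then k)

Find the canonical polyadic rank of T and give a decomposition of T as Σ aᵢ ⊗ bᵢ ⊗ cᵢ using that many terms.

rank(T) = 1

Lower bound: T ≠ 0 (e.g. T[0,0,1] = 6), so rank(T) ≥ 1.
Upper bound: if T = a ⊗ b ⊗ c then every fibre of T is a multiple of the corresponding factor, so read the factors off the fibres through the nonzero entry T[0,0,1] = 6.
The mode-1 fibre T[:,0,1] = [6, -6] gives a = [1, -1] (primitive direction); the mode-2 fibre T[0,:,1] = [6, -12, 12] gives b = [1, -2, 2]; then c[k] = T[0,0,k] / (a[0]·b[0]) = [0, 6, 3] / 1 = [0, 6, 3].
Expanding [1, -1] ⊗ [1, -2, 2] ⊗ [0, 6, 3] reproduces all 18 entries of T, so T = [1, -1] ⊗ [1, -2, 2] ⊗ [0, 6, 3] and rank(T) ≤ 1.
These bounds meet, so rank(T) = 1.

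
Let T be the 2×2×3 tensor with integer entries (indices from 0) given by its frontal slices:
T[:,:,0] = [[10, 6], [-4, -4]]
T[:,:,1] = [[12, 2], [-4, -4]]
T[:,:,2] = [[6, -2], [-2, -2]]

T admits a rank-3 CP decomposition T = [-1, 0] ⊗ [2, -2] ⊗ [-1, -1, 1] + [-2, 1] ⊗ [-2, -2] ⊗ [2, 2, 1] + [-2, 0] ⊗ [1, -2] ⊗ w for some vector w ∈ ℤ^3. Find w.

w = [0, -1, -2]

Subtract the known terms from T to get the rank-1 residual R = [-2, 0] ⊗ [1, -2] ⊗ w, so R[i,j,k] = a[i]·b[j]·w[k]. Pick indices with nonzero a[0]·b[0] = (-2)·(1) = -2. Only the fibre through (0,0,·) is needed: R[0,0,:] = T[0,0,:] − Σₗ aₗ[0]bₗ[0]cₗ = [10, 12, 6] − (-1)·(2)·[-1, -1, 1] − (-2)·(-2)·[2, 2, 1] = [0, 2, 4]. Then w[k] = R[0,0,k] / -2 for each k, giving w = [0, 2, 4] / -2 = [0, -1, -2].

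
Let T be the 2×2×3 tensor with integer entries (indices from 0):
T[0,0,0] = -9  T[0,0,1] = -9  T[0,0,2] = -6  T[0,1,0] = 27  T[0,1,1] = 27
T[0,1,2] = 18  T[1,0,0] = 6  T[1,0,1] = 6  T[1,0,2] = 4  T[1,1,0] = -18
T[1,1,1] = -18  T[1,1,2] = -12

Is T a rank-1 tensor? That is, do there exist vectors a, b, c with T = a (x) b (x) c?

If T = a (x) b (x) c then every fibre of T is a multiple of the corresponding factor, so read the factors off the fibres through the nonzero entry T[0,0,0] = -9.
The mode-1 fibre T[:,0,0] = [-9, 6] gives a = (3, -2) (primitive direction); the mode-2 fibre T[0,:,0] = [-9, 27] gives b = (1, -3); then c[k] = T[0,0,k] / (a[0]·b[0]) = [-9, -9, -6] / 3 = (-3, -3, -2).
Expanding (3, -2) (x) (1, -3) (x) (-3, -3, -2) reproduces all 12 entries of T, so T = (3, -2) (x) (1, -3) (x) (-3, -3, -2) and rank(T) ≤ 1.
Equivalently every frontal slice T[:,:,k] is c[k] times the rank-1 matrix (3, -2) (x) (1, -3). So T has rank 1 (it is nonzero).

Yes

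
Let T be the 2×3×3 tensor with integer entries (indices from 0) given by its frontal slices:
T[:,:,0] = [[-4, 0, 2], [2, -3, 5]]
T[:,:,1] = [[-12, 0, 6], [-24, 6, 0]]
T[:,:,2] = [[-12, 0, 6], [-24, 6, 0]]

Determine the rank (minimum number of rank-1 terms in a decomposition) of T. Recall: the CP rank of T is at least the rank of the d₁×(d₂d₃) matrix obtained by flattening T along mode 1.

Lower bound: the mode-3 unfolding of T (rows indexed by k, columns by (i,j) = (0,0), (0,1), (0,2), (1,0), (1,1), (1,2)) is [[-4, 0, 2, 2, -3, 5], [-12, 0, 6, -24, 6, 0], [-12, 0, 6, -24, 6, 0]].
There the 2×2 minor on rows k ∈ {0, 1}, columns (i,j) ∈ {(0,0), (1,0)} is det [[-4, 2], [-12, -24]] = 120 ≠ 0, so this unfolding has rank ≥ 2; CP rank is at least every unfolding rank, so rank(T) ≥ 2. (This is only a lower bound: in general the CP rank may exceed every unfolding rank, so we still need to exhibit 2 rank-1 terms summing to T.)
Upper bound — finding two terms. Write S_k = T[:,:,k] for the frontal slices: S₀ = [[-4, 0, 2], [2, -3, 5]], S₁ = [[-12, 0, 6], [-24, 6, 0]], S₂ = [[-12, 0, 6], [-24, 6, 0]].
If T = a₁ ∘ b₁ ∘ c₁ + a₂ ∘ b₂ ∘ c₂ then each S_k = c₁[k]·a₁b₁ᵀ + c₂[k]·a₂b₂ᵀ. S₀ and S₁ are linearly independent, so a₁b₁ᵀ and a₂b₂ᵀ must span the same plane of matrices: they are the rank-1 matrices of the form x·S₀ + y·S₁.
The 2×2 minor of x·S₀ + y·S₁ on rows {0,1}, columns {0,1} is 12·x² + 12·xy − 72·y² = 12·(x + 3·y)(x − 2·y), vanishing at (x:y) = (3:-1) and (2:1).
M₁ = 3·S₀ − S₁ = [[0, 0, 0], [30, -15, 15]] = 15·[0, 1][2, -1, 1]ᵀ and M₂ = 2·S₀ + S₁ = [[-20, 0, 10], [-20, 0, 10]] = (-10)·[1, 1][2, 0, -1]ᵀ, so take a₁ = [0, 1], b₁ = [2, -1, 1], a₂ = [1, 1], b₂ = [2, 0, -1].
Each slice is an integer combination of E₁ = a₁b₁ᵀ and E₂ = a₂b₂ᵀ: S₀ = 3·E₁ − 2·E₂, S₁ = −6·E₁ − 6·E₂, S₂ = −6·E₁ − 6·E₂; reading off coefficients, c₁ = [3, -6, -6] and c₂ = [-2, -6, -6].
Hence T = [0, 1] ∘ [2, -1, 1] ∘ [3, -6, -6] + [1, 1] ∘ [2, 0, -1] ∘ [-2, -6, -6], so rank(T) ≤ 2.
These bounds meet, so rank(T) = 2.
Check entry T[0,2,0] = 2: (0)·(1)·(3) + (1)·(-1)·(-2) = 2.

2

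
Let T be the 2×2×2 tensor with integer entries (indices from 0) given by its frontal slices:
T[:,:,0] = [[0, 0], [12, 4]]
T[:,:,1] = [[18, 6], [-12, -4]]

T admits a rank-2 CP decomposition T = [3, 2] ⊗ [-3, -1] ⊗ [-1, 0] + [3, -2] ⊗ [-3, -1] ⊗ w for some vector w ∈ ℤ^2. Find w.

w = [1, -2]

Subtract the known terms from T to get the rank-1 residual R = [3, -2] ⊗ [-3, -1] ⊗ w, so R[i,j,k] = a[i]·b[j]·w[k]. Pick indices with nonzero a[0]·b[0] = (3)·(-3) = -9. Only the fibre through (0,0,·) is needed: R[0,0,:] = T[0,0,:] − Σₗ aₗ[0]bₗ[0]cₗ = [0, 18] − (3)·(-3)·[-1, 0] = [-9, 18]. Then w[k] = R[0,0,k] / -9 for each k, giving w = [-9, 18] / -9 = [1, -2].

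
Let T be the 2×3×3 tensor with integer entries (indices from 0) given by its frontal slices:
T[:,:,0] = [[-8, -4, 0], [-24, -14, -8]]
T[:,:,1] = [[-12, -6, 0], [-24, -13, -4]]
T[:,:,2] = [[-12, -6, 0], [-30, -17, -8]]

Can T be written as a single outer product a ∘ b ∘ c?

No

The mode-3 unfolding of T (rows indexed by k, columns by (i,j) = (0,0), (0,1), (0,2), (1,0), (1,1), (1,2)) is [[-8, -4, 0, -24, -14, -8], [-12, -6, 0, -24, -13, -4], [-12, -6, 0, -30, -17, -8]].
There the 2×2 minor on rows k ∈ {0, 1}, columns (i,j) ∈ {(0,0), (1,0)} is det [[-8, -24], [-12, -24]] = -96 ≠ 0, so this unfolding has rank ≥ 2; CP rank is at least every unfolding rank, so rank(T) ≥ 2.
In particular rank(T) ≥ 2 > 1, so T is not rank-1.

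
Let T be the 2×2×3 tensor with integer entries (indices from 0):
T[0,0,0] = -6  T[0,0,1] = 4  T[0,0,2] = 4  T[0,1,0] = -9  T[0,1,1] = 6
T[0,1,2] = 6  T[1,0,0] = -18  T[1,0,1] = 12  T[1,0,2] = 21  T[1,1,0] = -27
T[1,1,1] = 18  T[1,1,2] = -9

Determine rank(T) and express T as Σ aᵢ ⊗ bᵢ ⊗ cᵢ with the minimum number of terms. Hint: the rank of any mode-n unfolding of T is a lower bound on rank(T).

rank(T) = 2

Lower bound: in the mode-3 unfolding of T (rows indexed by k, columns by (i,j)) the 2×2 minor on rows k ∈ {0, 2}, columns (i,j) ∈ {(0,0), (1,0)} is det [[-6, -18], [4, 21]] = -54 ≠ 0, so that unfolding has rank ≥ 2 and hence rank(T) ≥ 2 (CP rank is at least every unfolding rank, though it can be larger).
Upper bound: with S_k = T[:,:,k], the two rank-1 terms a₁b₁ᵀ, a₂b₂ᵀ are the rank-1 members of the pencil x·S₀ + y·S₂.
det(x·S₀ + y·S₂) is 243·xy − 162·y² = 81·(3·x − 2·y)(y), vanishing at (x:y) = (2:3) and (1:0).
M₁ = 2·S₀ + 3·S₂ = [[0, 0], [27, -81]] = 27·(0, 1)(1, -3)ᵀ and M₂ = S₀ = [[-6, -9], [-18, -27]] = (-3)·(1, 3)(2, 3)ᵀ, so take a₁ = (0, 1), b₁ = (1, -3), a₂ = (1, 3), b₂ = (2, 3).
Each slice is an integer combination of E₁ = a₁b₁ᵀ and E₂ = a₂b₂ᵀ: S₀ = −3·E₂, S₁ = 2·E₂, S₂ = 9·E₁ + 2·E₂; reading off coefficients, c₁ = (0, 0, 9) and c₂ = (-3, 2, 2).
Hence T = (0, 1) ⊗ (1, -3) ⊗ (0, 0, 9) + (1, 3) ⊗ (2, 3) ⊗ (-3, 2, 2), so rank(T) ≤ 2.
These bounds meet, so rank(T) = 2.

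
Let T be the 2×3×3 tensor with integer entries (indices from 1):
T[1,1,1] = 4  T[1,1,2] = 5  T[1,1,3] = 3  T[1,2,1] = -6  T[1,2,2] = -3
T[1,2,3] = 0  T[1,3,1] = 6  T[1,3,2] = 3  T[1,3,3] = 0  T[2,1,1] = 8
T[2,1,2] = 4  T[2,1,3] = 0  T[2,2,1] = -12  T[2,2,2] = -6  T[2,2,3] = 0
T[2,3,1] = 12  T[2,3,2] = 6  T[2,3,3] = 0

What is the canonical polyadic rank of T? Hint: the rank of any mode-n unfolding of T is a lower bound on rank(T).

Lower bound: the mode-3 unfolding of T (rows indexed by k, columns by (i,j) = (1,1), (1,2), (1,3), (2,1), (2,2), (2,3)) is [[4, -6, 6, 8, -12, 12], [5, -3, 3, 4, -6, 6], [3, 0, 0, 0, 0, 0]].
There the 2×2 minor on rows k ∈ {1, 2}, columns (i,j) ∈ {(1,1), (1,2)} is det [[4, -6], [5, -3]] = 18 ≠ 0, so this unfolding has rank ≥ 2; CP rank is at least every unfolding rank, so rank(T) ≥ 2. (This is only a lower bound: in general the CP rank may exceed every unfolding rank, so we still need to exhibit 2 rank-1 terms summing to T.)
Upper bound — finding two terms. Write S_k = T[:,:,k] for the frontal slices: S₁ = [[4, -6, 6], [8, -12, 12]], S₂ = [[5, -3, 3], [4, -6, 6]], S₃ = [[3, 0, 0], [0, 0, 0]].
If T = a₁ ⊗ b₁ ⊗ c₁ + a₂ ⊗ b₂ ⊗ c₂ then each S_k = c₁[k]·a₁b₁ᵀ + c₂[k]·a₂b₂ᵀ. S₁ and S₂ are linearly independent, so a₁b₁ᵀ and a₂b₂ᵀ must span the same plane of matrices: they are the rank-1 matrices of the form x·S₁ + y·S₂.
The 2×2 minor of x·S₁ + y·S₂ on rows {1,2}, columns {1,2} is −36·xy − 18·y² = (-18)·(y)(2·x + y), vanishing at (x:y) = (1:0) and (1:-2).
M₁ = S₁ = [[4, -6, 6], [8, -12, 12]] = 2·[1, 2][2, -3, 3]ᵀ and M₂ = S₁ − 2·S₂ = [[-6, 0, 0], [0, 0, 0]] = (-6)·[1, 0][1, 0, 0]ᵀ, so take a₁ = [1, 2], b₁ = [2, -3, 3], a₂ = [1, 0], b₂ = [1, 0, 0].
Each slice is an integer combination of E₁ = a₁b₁ᵀ and E₂ = a₂b₂ᵀ: S₁ = 2·E₁, S₂ = E₁ + 3·E₂, S₃ = 3·E₂; reading off coefficients, c₁ = [2, 1, 0] and c₂ = [0, 3, 3].
Hence T = [1, 2] ⊗ [2, -3, 3] ⊗ [2, 1, 0] + [1, 0] ⊗ [1, 0, 0] ⊗ [0, 3, 3], so rank(T) ≤ 2.
These bounds meet, so rank(T) = 2.

2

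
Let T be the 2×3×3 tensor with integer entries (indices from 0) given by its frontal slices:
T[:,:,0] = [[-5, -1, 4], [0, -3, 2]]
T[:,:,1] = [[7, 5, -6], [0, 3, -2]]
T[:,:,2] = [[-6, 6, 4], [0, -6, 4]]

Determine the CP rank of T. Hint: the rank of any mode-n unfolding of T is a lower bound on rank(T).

Lower bound: the mode-2 unfolding of T (rows indexed by j, columns by (i,k) = (0,0), (0,1), (0,2), (1,0), (1,1), (1,2)) is [[-5, 7, -6, 0, 0, 0], [-1, 5, 6, -3, 3, -6], [4, -6, 4, 2, -2, 4]].
There the 3×3 minor on rows j ∈ {0, 1, 2}, columns (i,k) ∈ {(0,0), (0,1), (1,0)} is det [[-5, 7, 0], [-1, 5, -3], [4, -6, 2]] = -30 ≠ 0, so this unfolding has rank ≥ 3; CP rank is at least every unfolding rank, so rank(T) ≥ 3. (This is only a lower bound: in general the CP rank may exceed every unfolding rank, so we still need to exhibit 3 rank-1 terms summing to T.)
Upper bound: T is a sum of 3 rank-1 terms, T = (1, -2) (x) (1, -2, 0) (x) (-1, 1, -2) + (1, 0) (x) (1, 2, -1) (x) (-2, 4, 0) + (1, 1) (x) (2, -1, -2) (x) (-1, 1, -2) (one valid choice — decompositions are not unique — normalised so each a, b is primitive with positive first nonzero entry; check it by expanding all entries), so rank(T) ≤ 3.
These bounds meet, so rank(T) = 3.

3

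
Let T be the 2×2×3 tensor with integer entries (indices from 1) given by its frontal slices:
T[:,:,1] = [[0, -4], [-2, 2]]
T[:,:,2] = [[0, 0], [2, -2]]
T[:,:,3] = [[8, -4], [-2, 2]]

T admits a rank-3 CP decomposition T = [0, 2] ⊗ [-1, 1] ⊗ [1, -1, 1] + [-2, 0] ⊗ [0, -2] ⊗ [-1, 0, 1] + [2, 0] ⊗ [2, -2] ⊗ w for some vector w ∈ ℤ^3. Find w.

Subtract the known terms from T to get the rank-1 residual R = [2, 0] ⊗ [2, -2] ⊗ w, so R[i,j,k] = a[i]·b[j]·w[k]. Pick indices with nonzero a[1]·b[1] = (2)·(2) = 4. Only the fibre through (1,1,·) is needed: R[1,1,:] = T[1,1,:] − Σₗ aₗ[1]bₗ[1]cₗ = [0, 0, 8] − (0)·(-1)·[1, -1, 1] − (-2)·(0)·[-1, 0, 1] = [0, 0, 8]. Then w[k] = R[1,1,k] / 4 for each k, giving w = [0, 0, 8] / 4 = [0, 0, 2].

w = [0, 0, 2]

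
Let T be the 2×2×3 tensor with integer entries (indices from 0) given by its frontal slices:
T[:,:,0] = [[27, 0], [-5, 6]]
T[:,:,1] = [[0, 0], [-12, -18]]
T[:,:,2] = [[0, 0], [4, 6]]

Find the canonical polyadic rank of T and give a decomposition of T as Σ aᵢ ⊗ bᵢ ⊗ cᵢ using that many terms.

rank(T) = 2

Lower bound: the mode-1 unfolding of T (rows indexed by i, columns by (j,k) = (0,0), (0,1), (0,2), (1,0), (1,1), (1,2)) is [[27, 0, 0, 0, 0, 0], [-5, -12, 4, 6, -18, 6]].
There the 2×2 minor on rows i ∈ {0, 1}, columns (j,k) ∈ {(0,0), (0,1)} is det [[27, 0], [-5, -12]] = -324 ≠ 0, so this unfolding has rank ≥ 2; CP rank is at least every unfolding rank, so rank(T) ≥ 2. (This is only a lower bound: in general the CP rank may exceed every unfolding rank, so we still need to exhibit 2 rank-1 terms summing to T.)
Upper bound — finding two terms. Write S_k = T[:,:,k] for the frontal slices: S₀ = [[27, 0], [-5, 6]], S₁ = [[0, 0], [-12, -18]], S₂ = [[0, 0], [4, 6]].
If T = a₁ ⊗ b₁ ⊗ c₁ + a₂ ⊗ b₂ ⊗ c₂ then each S_k = c₁[k]·a₁b₁ᵀ + c₂[k]·a₂b₂ᵀ. S₀ and S₁ are linearly independent, so a₁b₁ᵀ and a₂b₂ᵀ must span the same plane of matrices: they are the rank-1 matrices of the form x·S₀ + y·S₁.
det(x·S₀ + y·S₁) is 162·x² − 486·xy = 162·(x − 3·y)(x), vanishing at (x:y) = (3:1) and (0:1).
M₁ = 3·S₀ + S₁ = [[81, 0], [-27, 0]] = 27·[3, -1][1, 0]ᵀ and M₂ = S₁ = [[0, 0], [-12, -18]] = (-6)·[0, 1][2, 3]ᵀ, so take a₁ = [3, -1], b₁ = [1, 0], a₂ = [0, 1], b₂ = [2, 3].
Each slice is an integer combination of E₁ = a₁b₁ᵀ and E₂ = a₂b₂ᵀ: S₀ = 9·E₁ + 2·E₂, S₁ = −6·E₂, S₂ = 2·E₂; reading off coefficients, c₁ = [9, 0, 0] and c₂ = [2, -6, 2].
Hence T = [3, -1] ⊗ [1, 0] ⊗ [9, 0, 0] + [0, 1] ⊗ [2, 3] ⊗ [2, -6, 2], so rank(T) ≤ 2.
These bounds meet, so rank(T) = 2.
Check entry T[1,1,2] = 6: (-1)·(0)·(0) + (1)·(3)·(2) = 6.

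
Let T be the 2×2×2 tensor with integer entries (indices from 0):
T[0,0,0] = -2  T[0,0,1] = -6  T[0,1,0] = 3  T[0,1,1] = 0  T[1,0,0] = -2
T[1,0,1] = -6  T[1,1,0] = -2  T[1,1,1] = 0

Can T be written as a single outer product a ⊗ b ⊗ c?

The mode-1 unfolding of T (rows indexed by i, columns by (j,k) = (0,0), (0,1), (1,0), (1,1)) is [[-2, -6, 3, 0], [-2, -6, -2, 0]].
There the 2×2 minor on rows i ∈ {0, 1}, columns (j,k) ∈ {(0,0), (1,0)} is det [[-2, 3], [-2, -2]] = 10 ≠ 0, so this unfolding has rank ≥ 2; CP rank is at least every unfolding rank, so rank(T) ≥ 2.
In particular rank(T) ≥ 2 > 1, so T is not rank-1.

No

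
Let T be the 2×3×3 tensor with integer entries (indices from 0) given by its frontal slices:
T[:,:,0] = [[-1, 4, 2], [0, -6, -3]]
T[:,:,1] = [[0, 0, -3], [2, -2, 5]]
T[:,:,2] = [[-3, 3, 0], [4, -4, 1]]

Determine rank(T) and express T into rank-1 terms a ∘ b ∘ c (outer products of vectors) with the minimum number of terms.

rank(T) = 3

Lower bound: in the mode-2 unfolding of T (rows indexed by j, columns by (i,k)) the 3×3 minor on rows j ∈ {0, 1, 2}, columns (i,k) ∈ {(0,0), (0,1), (0,2)} is det [[-1, 0, -3], [4, 0, 3], [2, -3, 0]] = 27 ≠ 0, so that unfolding has rank ≥ 3 and hence rank(T) ≥ 3 (CP rank is at least every unfolding rank, though it can be larger).
Upper bound: T is a sum of 3 rank-1 terms, T = [1, -2] ∘ [0, 1, 0] ∘ [2, 2, 1] + [1, -2] ∘ [1, 0, 1] ∘ [1, -2, -1] + [1, -1] ∘ [2, -2, -1] ∘ [-1, 1, -1] (written with every a and b primitive with positive leading entry and the scale carried by c; CP decompositions are not unique, and this one is verified by expanding entrywise), so rank(T) ≤ 3.
These bounds meet, so rank(T) = 3.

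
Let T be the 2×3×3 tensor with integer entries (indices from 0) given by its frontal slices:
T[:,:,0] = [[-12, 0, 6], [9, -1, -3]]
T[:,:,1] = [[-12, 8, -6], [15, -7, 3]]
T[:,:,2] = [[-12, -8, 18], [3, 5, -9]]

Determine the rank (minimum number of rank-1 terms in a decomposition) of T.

Lower bound: the mode-3 unfolding of T (rows indexed by k, columns by (i,j) = (0,0), (0,1), (0,2), (1,0), (1,1), (1,2)) is [[-12, 0, 6, 9, -1, -3], [-12, 8, -6, 15, -7, 3], [-12, -8, 18, 3, 5, -9]].
There the 2×2 minor on rows k ∈ {0, 1}, columns (i,j) ∈ {(0,0), (0,1)} is det [[-12, 0], [-12, 8]] = -96 ≠ 0, so this unfolding has rank ≥ 2; CP rank is at least every unfolding rank, so rank(T) ≥ 2. (Flattening ranks never certify an upper bound on CP rank; for that we must actually write T with 2 rank-1 terms.)
Upper bound — finding two terms. Write S_k = T[:,:,k] for the frontal slices: S₀ = [[-12, 0, 6], [9, -1, -3]], S₁ = [[-12, 8, -6], [15, -7, 3]], S₂ = [[-12, -8, 18], [3, 5, -9]].
If T = a₁ ⊗ b₁ ⊗ c₁ + a₂ ⊗ b₂ ⊗ c₂ then each S_k = c₁[k]·a₁b₁ᵀ + c₂[k]·a₂b₂ᵀ. S₀ and S₁ are linearly independent, so a₁b₁ᵀ and a₂b₂ᵀ must span the same plane of matrices: they are the rank-1 matrices of the form x·S₀ + y·S₁.
The 2×2 minor of x·S₀ + y·S₁ on rows {0,1}, columns {0,1} is 12·x² + 24·xy − 36·y² = 12·(x + 3·y)(x − y), vanishing at (x:y) = (3:-1) and (1:1).
M₁ = 3·S₀ − S₁ = [[-24, -8, 24], [12, 4, -12]] = (-4)·[2, -1][3, 1, -3]ᵀ and M₂ = S₀ + S₁ = [[-24, 8, 0], [24, -8, 0]] = (-8)·[1, -1][3, -1, 0]ᵀ, so take a₁ = [2, -1], b₁ = [3, 1, -3], a₂ = [1, -1], b₂ = [3, -1, 0].
Each slice is an integer combination of E₁ = a₁b₁ᵀ and E₂ = a₂b₂ᵀ: S₀ = −E₁ − 2·E₂, S₁ = E₁ − 6·E₂, S₂ = −3·E₁ + 2·E₂; reading off coefficients, c₁ = [-1, 1, -3] and c₂ = [-2, -6, 2].
Hence T = [2, -1] ⊗ [3, 1, -3] ⊗ [-1, 1, -3] + [1, -1] ⊗ [3, -1, 0] ⊗ [-2, -6, 2], so rank(T) ≤ 2.
These bounds meet, so rank(T) = 2.

2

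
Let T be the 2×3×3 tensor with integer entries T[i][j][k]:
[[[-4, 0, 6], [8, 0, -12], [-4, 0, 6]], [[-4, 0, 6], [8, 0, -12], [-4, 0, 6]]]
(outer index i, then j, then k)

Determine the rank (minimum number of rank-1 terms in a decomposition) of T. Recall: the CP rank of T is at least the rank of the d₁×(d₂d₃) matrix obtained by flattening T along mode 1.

Lower bound: T ≠ 0 (e.g. T[0,0,0] = -4), so rank(T) ≥ 1.
Upper bound: if T = a ⊗ b ⊗ c then every fibre of T is a multiple of the corresponding factor, so read the factors off the fibres through the nonzero entry T[0,0,0] = -4.
The mode-1 fibre T[:,0,0] = [-4, -4] gives a = (1, 1) (primitive direction); the mode-2 fibre T[0,:,0] = [-4, 8, -4] gives b = (1, -2, 1); then c[k] = T[0,0,k] / (a[0]·b[0]) = [-4, 0, 6] / 1 = (-4, 0, 6).
Expanding (1, 1) ⊗ (1, -2, 1) ⊗ (-4, 0, 6) reproduces all 18 entries of T, so T = (1, 1) ⊗ (1, -2, 1) ⊗ (-4, 0, 6) and rank(T) ≤ 1.
These bounds meet, so rank(T) = 1.

1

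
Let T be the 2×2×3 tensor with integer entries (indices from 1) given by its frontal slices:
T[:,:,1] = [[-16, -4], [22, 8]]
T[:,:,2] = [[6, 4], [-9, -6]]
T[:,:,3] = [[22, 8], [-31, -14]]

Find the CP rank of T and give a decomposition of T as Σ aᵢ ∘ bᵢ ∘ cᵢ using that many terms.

rank(T) = 2

Lower bound: in the mode-3 unfolding of T (rows indexed by k, columns by (i,j)) the 2×2 minor on rows k ∈ {1, 2}, columns (i,j) ∈ {(1,1), (1,2)} is det [[-16, -4], [6, 4]] = -40 ≠ 0, so that unfolding has rank ≥ 2 and hence rank(T) ≥ 2 (CP rank is at least every unfolding rank, though it can be larger).
Upper bound: with S_k = T[:,:,k], the two rank-1 terms a₁b₁ᵀ, a₂b₂ᵀ are the rank-1 members of the pencil x·S₁ + y·S₂.
det(x·S₁ + y·S₂) is −40·x² + 20·xy = (-20)·(2·x − y)(x), vanishing at (x:y) = (1:2) and (0:1).
M₁ = S₁ + 2·S₂ = [[-4, 4], [4, -4]] = (-4)·[1, -1][1, -1]ᵀ and M₂ = S₂ = [[6, 4], [-9, -6]] = [2, -3][3, 2]ᵀ, so take a₁ = [1, -1], b₁ = [1, -1], a₂ = [2, -3], b₂ = [3, 2].
Each slice is an integer combination of E₁ = a₁b₁ᵀ and E₂ = a₂b₂ᵀ: S₁ = −4·E₁ − 2·E₂, S₂ = E₂, S₃ = 4·E₁ + 3·E₂; reading off coefficients, c₁ = [-4, 0, 4] and c₂ = [-2, 1, 3].
Hence T = [1, -1] ∘ [1, -1] ∘ [-4, 0, 4] + [2, -3] ∘ [3, 2] ∘ [-2, 1, 3], so rank(T) ≤ 2.
These bounds meet, so rank(T) = 2.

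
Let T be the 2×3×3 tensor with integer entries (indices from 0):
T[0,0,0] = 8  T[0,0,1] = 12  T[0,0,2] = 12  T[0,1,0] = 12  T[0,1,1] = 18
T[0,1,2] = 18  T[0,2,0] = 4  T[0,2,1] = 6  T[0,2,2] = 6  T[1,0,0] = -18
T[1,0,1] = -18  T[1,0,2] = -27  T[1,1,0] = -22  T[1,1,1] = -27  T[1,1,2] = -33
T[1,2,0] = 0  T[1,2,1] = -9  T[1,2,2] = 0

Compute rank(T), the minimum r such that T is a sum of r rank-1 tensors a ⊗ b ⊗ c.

2

Lower bound: the mode-2 unfolding of T (rows indexed by j, columns by (i,k) = (0,0), (0,1), (0,2), (1,0), (1,1), (1,2)) is [[8, 12, 12, -18, -18, -27], [12, 18, 18, -22, -27, -33], [4, 6, 6, 0, -9, 0]].
There the 2×2 minor on rows j ∈ {0, 1}, columns (i,k) ∈ {(0,0), (1,0)} is det [[8, -18], [12, -22]] = 40 ≠ 0, so this unfolding has rank ≥ 2; CP rank is at least every unfolding rank, so rank(T) ≥ 2. (Flattening ranks never certify an upper bound on CP rank; for that we must actually write T with 2 rank-1 terms.)
Upper bound — finding two terms. Write S_k = T[:,:,k] for the frontal slices: S₀ = [[8, 12, 4], [-18, -22, 0]], S₁ = [[12, 18, 6], [-18, -27, -9]], S₂ = [[12, 18, 6], [-27, -33, 0]].
If T = a₁ ⊗ b₁ ⊗ c₁ + a₂ ⊗ b₂ ⊗ c₂ then each S_k = c₁[k]·a₁b₁ᵀ + c₂[k]·a₂b₂ᵀ. S₀ and S₁ are linearly independent, so a₁b₁ᵀ and a₂b₂ᵀ must span the same plane of matrices: they are the rank-1 matrices of the form x·S₀ + y·S₁.
The 2×2 minor of x·S₀ + y·S₁ on rows {0,1}, columns {0,1} is 40·x² + 60·xy = 20·(2·x + 3·y)(x), vanishing at (x:y) = (3:-2) and (0:1).
M₁ = 3·S₀ − 2·S₁ = [[0, 0, 0], [-18, -12, 18]] = (-6)·(0, 1)(3, 2, -3)ᵀ and M₂ = S₁ = [[12, 18, 6], [-18, -27, -9]] = 3·(2, -3)(2, 3, 1)ᵀ, so take a₁ = (0, 1), b₁ = (3, 2, -3), a₂ = (2, -3), b₂ = (2, 3, 1).
Each slice is an integer combination of E₁ = a₁b₁ᵀ and E₂ = a₂b₂ᵀ: S₀ = −2·E₁ + 2·E₂, S₁ = 3·E₂, S₂ = −3·E₁ + 3·E₂; reading off coefficients, c₁ = (-2, 0, -3) and c₂ = (2, 3, 3).
Hence T = (0, 1) ⊗ (3, 2, -3) ⊗ (-2, 0, -3) + (2, -3) ⊗ (2, 3, 1) ⊗ (2, 3, 3), so rank(T) ≤ 2.
These bounds meet, so rank(T) = 2.
Check entry T[1,2,2] = 0: (1)·(-3)·(-3) + (-3)·(1)·(3) = 0.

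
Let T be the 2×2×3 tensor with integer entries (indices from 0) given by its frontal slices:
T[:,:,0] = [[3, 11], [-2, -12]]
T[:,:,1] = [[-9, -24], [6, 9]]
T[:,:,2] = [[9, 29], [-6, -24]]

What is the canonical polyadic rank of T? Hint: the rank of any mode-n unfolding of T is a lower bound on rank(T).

Lower bound: the mode-3 unfolding of T (rows indexed by k, columns by (i,j) = (0,0), (0,1), (1,0), (1,1)) is [[3, 11, -2, -12], [-9, -24, 6, 9], [9, 29, -6, -24]].
There the 2×2 minor on rows k ∈ {0, 1}, columns (i,j) ∈ {(0,0), (0,1)} is det [[3, 11], [-9, -24]] = 27 ≠ 0, so this unfolding has rank ≥ 2; CP rank is at least every unfolding rank, so rank(T) ≥ 2. (Flattening ranks never certify an upper bound on CP rank; for that we must actually write T with 2 rank-1 terms.)
Upper bound — finding two terms. Write S_k = T[:,:,k] for the frontal slices: S₀ = [[3, 11], [-2, -12]], S₁ = [[-9, -24], [6, 9]], S₂ = [[9, 29], [-6, -24]].
If T = a₁ (x) b₁ (x) c₁ + a₂ (x) b₂ (x) c₂ then each S_k = c₁[k]·a₁b₁ᵀ + c₂[k]·a₂b₂ᵀ. S₀ and S₁ are linearly independent, so a₁b₁ᵀ and a₂b₂ᵀ must span the same plane of matrices: they are the rank-1 matrices of the form x·S₀ + y·S₁.
det(x·S₀ + y·S₁) is −14·x² + 21·xy + 63·y² = (-7)·(x − 3·y)(2·x + 3·y), vanishing at (x:y) = (3:1) and (3:-2).
M₁ = 3·S₀ + S₁ = [[0, 9], [0, -27]] = 9·[1, -3][0, 1]ᵀ and M₂ = 3·S₀ − 2·S₁ = [[27, 81], [-18, -54]] = 9·[3, -2][1, 3]ᵀ, so take a₁ = [1, -3], b₁ = [0, 1], a₂ = [3, -2], b₂ = [1, 3].
Each slice is an integer combination of E₁ = a₁b₁ᵀ and E₂ = a₂b₂ᵀ: S₀ = 2·E₁ + E₂, S₁ = 3·E₁ − 3·E₂, S₂ = 2·E₁ + 3·E₂; reading off coefficients, c₁ = [2, 3, 2] and c₂ = [1, -3, 3].
Hence T = [1, -3] (x) [0, 1] (x) [2, 3, 2] + [3, -2] (x) [1, 3] (x) [1, -3, 3], so rank(T) ≤ 2.
These bounds meet, so rank(T) = 2.

2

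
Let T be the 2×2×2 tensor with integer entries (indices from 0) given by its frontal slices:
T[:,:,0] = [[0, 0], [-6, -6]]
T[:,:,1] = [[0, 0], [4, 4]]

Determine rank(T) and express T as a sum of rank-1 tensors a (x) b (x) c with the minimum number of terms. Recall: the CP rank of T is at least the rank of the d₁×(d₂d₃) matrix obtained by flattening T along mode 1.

Lower bound: T ≠ 0 (e.g. T[1,0,0] = -6), so rank(T) ≥ 1.
Upper bound: if T = a (x) b (x) c then every fibre of T is a multiple of the corresponding factor, so read the factors off the fibres through the nonzero entry T[1,0,0] = -6.
The mode-1 fibre T[:,0,0] = [0, -6] gives a = [0, 1] (primitive direction); the mode-2 fibre T[1,:,0] = [-6, -6] gives b = [1, 1]; then c[k] = T[1,0,k] / (a[1]·b[0]) = [-6, 4] / 1 = [-6, 4].
Expanding [0, 1] (x) [1, 1] (x) [-6, 4] reproduces all 8 entries of T, so T = [0, 1] (x) [1, 1] (x) [-6, 4] and rank(T) ≤ 1.
These bounds meet, so rank(T) = 1.

rank(T) = 1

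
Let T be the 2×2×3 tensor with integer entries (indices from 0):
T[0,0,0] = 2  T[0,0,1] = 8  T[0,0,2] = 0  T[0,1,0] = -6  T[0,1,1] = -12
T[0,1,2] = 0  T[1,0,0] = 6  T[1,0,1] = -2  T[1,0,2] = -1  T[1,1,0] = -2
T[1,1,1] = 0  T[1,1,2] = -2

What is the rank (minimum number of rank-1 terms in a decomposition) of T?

3

Lower bound: the mode-3 unfolding of T (rows indexed by k, columns by (i,j) = (0,0), (0,1), (1,0), (1,1)) is [[2, -6, 6, -2], [8, -12, -2, 0], [0, 0, -1, -2]].
There the 3×3 minor on rows k ∈ {0, 1, 2}, columns (i,j) ∈ {(0,0), (0,1), (1,0)} is det [[2, -6, 6], [8, -12, -2], [0, 0, -1]] = -24 ≠ 0, so this unfolding has rank ≥ 3; CP rank is at least every unfolding rank, so rank(T) ≥ 3. (Flattening ranks never certify an upper bound on CP rank; for that we must actually write T with 3 rank-1 terms.)
Upper bound: T is a sum of 3 rank-1 terms, T = [0, 1] ∘ [1, 2] ∘ [2, 0, -1] + [1, -1] ∘ [1, -1] ∘ [-2, 4, 0] + [2, 1] ∘ [1, -2] ∘ [2, 2, 0] (written with every a and b primitive with positive leading entry and the scale carried by c; CP decompositions are not unique, and this one is verified by expanding entrywise), so rank(T) ≤ 3.
These bounds meet, so rank(T) = 3.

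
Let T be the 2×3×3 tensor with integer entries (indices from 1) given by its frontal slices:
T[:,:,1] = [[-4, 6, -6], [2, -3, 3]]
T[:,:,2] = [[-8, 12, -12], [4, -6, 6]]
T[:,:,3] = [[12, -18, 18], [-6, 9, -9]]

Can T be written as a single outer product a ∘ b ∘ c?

The mode-1 fibre T[:,1,1] = [-4, 2] gives a = [2, -1] (primitive direction); the mode-2 fibre T[1,:,1] = [-4, 6, -6] gives b = [2, -3, 3]; then c[k] = T[1,1,k] / (a[1]·b[1]) = [-4, -8, 12] / 4 = [-1, -2, 3].
Expanding [2, -1] ∘ [2, -3, 3] ∘ [-1, -2, 3] reproduces all 18 entries of T, so T = [2, -1] ∘ [2, -3, 3] ∘ [-1, -2, 3] and rank(T) ≤ 1.
Equivalently every frontal slice T[:,:,k] is c[k] times the rank-1 matrix [2, -1] ∘ [2, -3, 3]. So T has rank 1 (it is nonzero).

Yes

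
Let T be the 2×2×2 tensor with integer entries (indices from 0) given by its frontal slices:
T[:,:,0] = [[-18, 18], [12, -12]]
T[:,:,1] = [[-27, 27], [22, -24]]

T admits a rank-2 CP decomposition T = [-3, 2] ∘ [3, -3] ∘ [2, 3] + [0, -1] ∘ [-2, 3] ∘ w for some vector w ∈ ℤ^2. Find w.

w = [0, 2]

Subtract the known terms from T to get the rank-1 residual R = [0, -1] ∘ [-2, 3] ∘ w, so R[i,j,k] = a[i]·b[j]·w[k]. Pick indices with nonzero a[1]·b[0] = (-1)·(-2) = 2. Only the fibre through (1,0,·) is needed: R[1,0,:] = T[1,0,:] − Σₗ aₗ[1]bₗ[0]cₗ = [12, 22] − (2)·(3)·[2, 3] = [0, 4]. Then w[k] = R[1,0,k] / 2 for each k, giving w = [0, 4] / 2 = [0, 2].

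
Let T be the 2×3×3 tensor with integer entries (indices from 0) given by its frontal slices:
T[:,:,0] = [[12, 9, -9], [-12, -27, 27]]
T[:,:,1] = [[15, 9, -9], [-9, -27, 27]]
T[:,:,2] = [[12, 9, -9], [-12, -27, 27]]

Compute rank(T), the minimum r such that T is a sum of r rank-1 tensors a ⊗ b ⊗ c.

2

Lower bound: the mode-1 unfolding of T (rows indexed by i, columns by (j,k) = (0,0), (0,1), (0,2), (1,0), (1,1), (1,2), (2,0), (2,1), (2,2)) is [[12, 15, 12, 9, 9, 9, -9, -9, -9], [-12, -9, -12, -27, -27, -27, 27, 27, 27]].
There the 2×2 minor on rows i ∈ {0, 1}, columns (j,k) ∈ {(0,0), (0,1)} is det [[12, 15], [-12, -9]] = 72 ≠ 0, so this unfolding has rank ≥ 2; CP rank is at least every unfolding rank, so rank(T) ≥ 2. (This is only a lower bound: in general the CP rank may exceed every unfolding rank, so we still need to exhibit 2 rank-1 terms summing to T.)
Upper bound — finding two terms. Write S_k = T[:,:,k] for the frontal slices: S₀ = [[12, 9, -9], [-12, -27, 27]], S₁ = [[15, 9, -9], [-9, -27, 27]], S₂ = [[12, 9, -9], [-12, -27, 27]].
If T = a₁ ⊗ b₁ ⊗ c₁ + a₂ ⊗ b₂ ⊗ c₂ then each S_k = c₁[k]·a₁b₁ᵀ + c₂[k]·a₂b₂ᵀ. S₀ and S₁ are linearly independent, so a₁b₁ᵀ and a₂b₂ᵀ must span the same plane of matrices: they are the rank-1 matrices of the form x·S₀ + y·S₁.
The 2×2 minor of x·S₀ + y·S₁ on rows {0,1}, columns {0,1} is −216·x² − 540·xy − 324·y² = (-108)·(2·x + 3·y)(x + y), vanishing at (x:y) = (3:-2) and (1:-1).
M₁ = 3·S₀ − 2·S₁ = [[6, 9, -9], [-18, -27, 27]] = 3·(1, -3)(2, 3, -3)ᵀ and M₂ = S₀ − S₁ = [[-3, 0, 0], [-3, 0, 0]] = (-3)·(1, 1)(1, 0, 0)ᵀ, so take a₁ = (1, -3), b₁ = (2, 3, -3), a₂ = (1, 1), b₂ = (1, 0, 0).
Each slice is an integer combination of E₁ = a₁b₁ᵀ and E₂ = a₂b₂ᵀ: S₀ = 3·E₁ + 6·E₂, S₁ = 3·E₁ + 9·E₂, S₂ = 3·E₁ + 6·E₂; reading off coefficients, c₁ = (3, 3, 3) and c₂ = (6, 9, 6).
Hence T = (1, -3) ⊗ (2, 3, -3) ⊗ (3, 3, 3) + (1, 1) ⊗ (1, 0, 0) ⊗ (6, 9, 6), so rank(T) ≤ 2.
These bounds meet, so rank(T) = 2.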